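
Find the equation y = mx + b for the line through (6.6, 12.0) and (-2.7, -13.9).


m = (-25.9)/(-9.3) = 2.7849
b = y1 - m*x1 = 12.0 - (-25.9*6.6)/(-9.3) = 12.0 - 18.3806 = -6.3806

y = 2.7849x - 6.3806


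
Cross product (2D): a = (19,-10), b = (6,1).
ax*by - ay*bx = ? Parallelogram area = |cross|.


cross = 19*1 + 10*6 = 19 + 60 = 79
Parallelogram area = |79| = 79

cross = 79, parallelogram area = 79


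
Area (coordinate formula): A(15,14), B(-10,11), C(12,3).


15*(11-3) = 120
-10*(3-14) = 110
12*(14-11) = 36
sum = 266
Area = |266|/2 = 133.0000

133.0000 sq units


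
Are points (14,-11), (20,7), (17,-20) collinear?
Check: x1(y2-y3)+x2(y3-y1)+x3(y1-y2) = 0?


14*(7+ 20) + 20*(-20+ 11) + 17*(-11-7)
= 378 - 180 - 306 = -108

No, not collinear (determinant = -108)


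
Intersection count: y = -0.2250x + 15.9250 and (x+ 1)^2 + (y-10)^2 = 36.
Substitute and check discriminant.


Substitute y = -0.2250x + 15.9250: (x+ 1)^2 + (-0.2250x+15.9250-10)^2 = 36
Expand to Ax^2 + Bx + C = 0, where b-k = 5.925
A = 1+m^2 = 1.050625
B = 2(m(b-k) - h) = 2(-0.2250*5.925 + 1) = -0.66625
C = h^2 + (b-k)^2 - r^2 = 1 + 35.105625 - 36 = 0.105625
disc = B^2-4AC = 0.4439 - 0.4439 = 0
disc = 0

1 intersection point (tangent)


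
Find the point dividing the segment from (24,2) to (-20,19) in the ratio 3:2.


Px = (3*(-20) + 2*24)/5 = -12/5 = -2.4000
Py = (3*19 + 2*2)/5 = 61/5 = 12.2000

P = (-2.4000, 12.2000)


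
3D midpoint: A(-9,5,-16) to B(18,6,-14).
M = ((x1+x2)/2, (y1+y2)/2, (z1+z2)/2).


Mx = (-9+18)/2 = 4.5000
My = (5+6)/2 = 5.5000
Mz = (-16- 14)/2 = -15.0000

M = (4.5000, 5.5000, -15.0000)


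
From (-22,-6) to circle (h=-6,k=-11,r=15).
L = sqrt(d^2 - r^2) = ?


d = sqrt((-22+ 6)^2 + (-6+ 11)^2) = sqrt(256+25) = 16.7631
L = sqrt(281.0000 - 225) = sqrt(56.0000) = 7.4833

7.4833


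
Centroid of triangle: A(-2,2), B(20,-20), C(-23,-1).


Gx = (-2+20- 23)/3 = -5/3 = -1.6667
Gy = (2- 20- 1)/3 = -19/3 = -6.3333

G = (-1.6667, -6.3333)


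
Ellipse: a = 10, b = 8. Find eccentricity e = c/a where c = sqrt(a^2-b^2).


c = sqrt(100-64) = sqrt(36) = 6.0000
e = c/a = 6/10 = 0.6000

e = 0.6000


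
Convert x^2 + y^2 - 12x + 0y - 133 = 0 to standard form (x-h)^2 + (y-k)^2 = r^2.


h = -D/2 = 12/2 = 6
k = -E/2 = 0/2 = 0
r^2 = h^2 + k^2 - F = 36 + 0 + 133 = 169
r = 13

Center (6, 0), radius = 13


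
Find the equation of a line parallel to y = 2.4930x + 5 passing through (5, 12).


Parallel lines have equal slopes.
m2 = 2.4930
b2 = 12 - 2.4930*5 = -0.4650

y = 2.4930x - 0.4650


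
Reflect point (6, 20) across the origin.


Reflection rule for origin: (-x, -y)
(6, 20) -> (-6, -20)

(-6, -20)


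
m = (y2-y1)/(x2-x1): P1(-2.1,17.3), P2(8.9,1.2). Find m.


dy = 1.2 - 17.3 = -16.1
dx = 8.9 + 2.1 = 11.0
m = -16.1/11.0 = -1.4636

m = -1.4636


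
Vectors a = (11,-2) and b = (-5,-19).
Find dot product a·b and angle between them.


a·b = 11*(-5) - 2*(-19) = -55 + 38 = -17
|a| = sqrt(121+4) = 11.1803
|b| = sqrt(25+361) = 19.6469
cos(theta) = -17/(sqrt(125)*sqrt(386)) = -17/sqrt(48250) = -0.077393
theta = arccos(-17/sqrt(48250)) = 94.4387 degrees

a·b = -17, theta = 94.4387 deg


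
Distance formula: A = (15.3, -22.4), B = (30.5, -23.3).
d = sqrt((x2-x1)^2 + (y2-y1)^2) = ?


dx = 30.5 - 15.3 = 15.2
dy = -23.3 + 22.4 = -0.9
d = sqrt(231.04 + 0.81) = sqrt(231.85) = 15.2266

15.2266


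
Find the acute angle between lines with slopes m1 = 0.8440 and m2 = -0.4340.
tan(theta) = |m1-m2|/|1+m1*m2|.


m1-m2 = 1.278
1+m1*m2 = 0.633704
tan(theta) = |1.278/0.633704| = 2.016714
theta = arctan(|1.278/0.633704|) = 63.6252 degrees (acute angle)

63.6252 degrees


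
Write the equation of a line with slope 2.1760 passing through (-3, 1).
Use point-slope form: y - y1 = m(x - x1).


y - 1 = 2.1760(x + 3)
y = 2.1760x + 1 - 2.1760*(-3)
y = 2.1760x + 7.5280

y = 2.1760x + 7.5280


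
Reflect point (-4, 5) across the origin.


Reflection rule for origin: (-x, -y)
(-4, 5) -> (4, -5)

(4, -5)


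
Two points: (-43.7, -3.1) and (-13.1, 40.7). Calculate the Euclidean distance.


dx = -13.1 + 43.7 = 30.6
dy = 40.7 + 3.1 = 43.8
d = sqrt(936.36 + 1918.44) = sqrt(2854.8) = 53.4303

53.4303


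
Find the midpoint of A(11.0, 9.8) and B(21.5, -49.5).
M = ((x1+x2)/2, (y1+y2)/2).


Mx = (11.0 + 21.5)/2 = 32.5/2 = 16.2500
My = (9.8 - 49.5)/2 = -39.7/2 = -19.8500

(16.2500, -19.8500)


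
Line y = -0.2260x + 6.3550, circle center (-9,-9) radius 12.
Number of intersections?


Substitute y = -0.2260x + 6.3550: (x+ 9)^2 + (-0.2260x+6.3550+ 9)^2 = 144
Expand to Ax^2 + Bx + C = 0, where b-k = 15.355
A = 1+m^2 = 1.051076
B = 2(m(b-k) - h) = 2(-0.2260*15.355 + 9) = 11.05954
C = h^2 + (b-k)^2 - r^2 = 81 + 235.776025 - 144 = 172.776025
disc = B^2-4AC = 122.3134 - 726.4029 = -604.0895
disc < 0

0 intersection points


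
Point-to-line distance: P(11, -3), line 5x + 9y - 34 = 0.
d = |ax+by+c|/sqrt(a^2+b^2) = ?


|5*11 + 9*(-3) - 34| = |-6| = 6
sqrt(25 + 81) = sqrt(106) = 10.2956
d = 6/sqrt(106) = 0.5828

0.5828


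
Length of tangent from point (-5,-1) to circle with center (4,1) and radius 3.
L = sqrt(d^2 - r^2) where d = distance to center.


d = sqrt((-5-4)^2 + (-1-1)^2) = sqrt(81+4) = 9.2195
L = sqrt(85.0000 - 9) = sqrt(76.0000) = 8.7178

8.7178


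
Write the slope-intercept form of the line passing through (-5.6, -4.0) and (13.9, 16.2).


m = (20.2)/(19.5) = 1.0359
b = y1 - m*x1 = -4.0 - (20.2*(-5.6))/(19.5) = -4.0 + 5.8010 = 1.8010

y = 1.0359x + 1.8010


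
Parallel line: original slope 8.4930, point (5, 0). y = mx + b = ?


Parallel lines have equal slopes.
m2 = 8.4930
b2 = 0 - 8.4930*5 = -42.4650

y = 8.4930x - 42.4650


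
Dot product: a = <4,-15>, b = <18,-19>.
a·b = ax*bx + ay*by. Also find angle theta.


a·b = 4*18 - 15*(-19) = 72 + 285 = 357
|a| = sqrt(16+225) = 15.5242
|b| = sqrt(324+361) = 26.1725
cos(theta) = 357/(sqrt(241)*sqrt(685)) = 357/sqrt(165085) = 0.878647
theta = arccos(357/sqrt(165085)) = 28.5204 degrees

a·b = 357, theta = 28.5204 deg


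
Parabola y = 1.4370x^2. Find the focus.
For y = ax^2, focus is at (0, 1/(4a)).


a = 1.4370
4a = 5.7480
focus = (0, 1/5.7480) = (0, 0.1740)

Focus = (0, 0.1740)


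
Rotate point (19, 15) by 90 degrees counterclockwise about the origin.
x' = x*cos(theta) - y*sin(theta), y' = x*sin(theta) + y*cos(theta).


cos(90) = 0, sin(90) = 1
x' = 19*0 - 15*1 = -15
y' = 19*1 + 15*0 = 19

(-15, 19)


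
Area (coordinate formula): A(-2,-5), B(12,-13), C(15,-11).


-2*(-13+ 11) = 4
12*(-11+ 5) = -72
15*(-5+ 13) = 120
sum = 52
Area = |52|/2 = 26.0000

26.0000 sq units


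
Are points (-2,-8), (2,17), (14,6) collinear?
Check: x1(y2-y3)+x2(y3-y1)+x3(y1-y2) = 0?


-2*(17-6) + 2*(6+ 8) + 14*(-8-17)
= -22 + 28 - 350 = -344

No, not collinear (determinant = -344)


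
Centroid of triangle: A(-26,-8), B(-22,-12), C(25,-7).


Gx = (-26- 22+25)/3 = -23/3 = -7.6667
Gy = (-8- 12- 7)/3 = -27/3 = -9.0000

G = (-7.6667, -9.0000)


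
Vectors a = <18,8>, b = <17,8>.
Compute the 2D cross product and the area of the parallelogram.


cross = 18*8 - 8*17 = 144 - 136 = 8
Parallelogram area = |8| = 8

cross = 8, parallelogram area = 8


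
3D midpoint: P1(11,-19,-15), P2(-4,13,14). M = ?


Mx = (11- 4)/2 = 3.5000
My = (-19+13)/2 = -3.0000
Mz = (-15+14)/2 = -0.5000

M = (3.5000, -3.0000, -0.5000)


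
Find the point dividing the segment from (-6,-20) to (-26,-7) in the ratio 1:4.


Px = (1*(-26) + 4*(-6))/5 = -50/5 = -10.0000
Py = (1*(-7) + 4*(-20))/5 = -87/5 = -17.4000

P = (-10.0000, -17.4000)


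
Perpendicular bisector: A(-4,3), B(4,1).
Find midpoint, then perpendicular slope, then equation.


Midpoint = (0, 2)
Slope of AB = dy/dx = -2/8 = -0.2500
Perp slope = -dx/dy = 8/2 = 4.0000
b = My - (perp slope)*Mx = 2 + (8*0)/(-2) = 2 + 0 = 2.0000

y = 4.0000x + 2.0000


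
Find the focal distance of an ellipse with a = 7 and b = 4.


c^2 = 7^2 - 4^2 = 49 - 16 = 33
c = sqrt(33) = 5.7446

c = 5.7446


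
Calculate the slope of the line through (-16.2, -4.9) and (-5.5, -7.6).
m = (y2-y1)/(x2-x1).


dy = -7.6 + 4.9 = -2.7
dx = -5.5 + 16.2 = 10.7
m = -2.7/10.7 = -0.2523

m = -0.2523


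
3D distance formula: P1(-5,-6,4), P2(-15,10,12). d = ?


dx=-10, dy=16, dz=8
d = sqrt(100+256+64) = sqrt(420) = 20.4939

20.4939


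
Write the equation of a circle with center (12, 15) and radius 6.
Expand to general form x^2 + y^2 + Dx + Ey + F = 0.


(x-12)^2 + (y-15)^2 = 6^2
D = -2h = -24, E = -2k = -30
F = h^2+k^2-r^2 = 144+225-36 = 333

x^2 + y^2 - 24x - 30y + 333 = 0


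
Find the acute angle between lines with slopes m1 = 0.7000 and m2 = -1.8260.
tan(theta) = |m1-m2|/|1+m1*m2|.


m1-m2 = 2.526
1+m1*m2 = -0.2782
tan(theta) = |2.526/(-0.2782)| = 9.079799
theta = arctan(|2.526/(-0.2782)|) = 83.7151 degrees (acute angle)

83.7151 degrees


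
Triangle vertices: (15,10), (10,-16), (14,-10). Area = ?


15*(-16+ 10) = -90
10*(-10-10) = -200
14*(10+ 16) = 364
sum = 74
Area = |74|/2 = 37.0000

37.0000 sq units


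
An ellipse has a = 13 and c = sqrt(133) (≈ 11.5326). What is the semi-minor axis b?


b^2 = 13^2 - (sqrt(133))^2 = 169 - 133 = 36
b = sqrt(36) = 6

b = 6


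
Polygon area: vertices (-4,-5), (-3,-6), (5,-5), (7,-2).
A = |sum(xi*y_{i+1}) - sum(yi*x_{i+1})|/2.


sum(xi*y_{i+1}) = -4*(-6) - 3*(-5) + 5*(-2) + 7*(-5) = -6
sum(yi*x_{i+1}) = -5*(-3) - 6*5 - 5*7 - 2*(-4) = -42
Area = |-6 + 42|/2 = 36/2 = 18.0000

18.0000 sq units


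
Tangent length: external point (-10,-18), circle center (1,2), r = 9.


d = sqrt((-10-1)^2 + (-18-2)^2) = sqrt(121+400) = 22.8254
L = sqrt(521.0000 - 81) = sqrt(440.0000) = 20.9762

20.9762


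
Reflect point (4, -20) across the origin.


Reflection rule for origin: (-x, -y)
(4, -20) -> (-4, 20)

(-4, 20)


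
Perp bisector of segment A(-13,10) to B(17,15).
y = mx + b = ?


Midpoint = (2, 12.5)
Slope of AB = dy/dx = 5/30 = 0.1667
Perp slope = -dx/dy = -30/5 = -6.0000
b = My - (perp slope)*Mx = 12.5 + (30*2)/5 = 12.5 + 12.0000 = 24.5000

y = -6.0000x + 24.5000


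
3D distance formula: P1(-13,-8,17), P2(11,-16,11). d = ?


dx=24, dy=-8, dz=-6
d = sqrt(576+64+36) = sqrt(676) = 26.0000

26.0000


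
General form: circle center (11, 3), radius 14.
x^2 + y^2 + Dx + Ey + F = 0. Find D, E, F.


(x-11)^2 + (y-3)^2 = 14^2
D = -2h = -22, E = -2k = -6
F = h^2+k^2-r^2 = 121+9-196 = -66

D = -22, E = -6, F = -66


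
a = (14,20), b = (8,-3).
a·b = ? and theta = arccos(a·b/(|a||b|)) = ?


a·b = 14*8 + 20*(-3) = 112 - 60 = 52
|a| = sqrt(196+400) = 24.4131
|b| = sqrt(64+9) = 8.5440
cos(theta) = 52/(sqrt(596)*sqrt(73)) = 52/sqrt(43508) = 0.249298
theta = arccos(52/sqrt(43508)) = 75.5640 degrees

a·b = 52, theta = 75.5640 deg


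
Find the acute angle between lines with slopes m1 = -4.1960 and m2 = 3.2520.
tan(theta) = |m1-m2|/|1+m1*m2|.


m1-m2 = -7.448
1+m1*m2 = -12.645392
tan(theta) = |-7.448/(-12.645392)| = 0.588989
theta = arctan(|-7.448/(-12.645392)|) = 30.4976 degrees (acute angle)

30.4976 degrees


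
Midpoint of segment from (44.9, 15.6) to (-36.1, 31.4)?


Mx = (44.9 - 36.1)/2 = 8.8/2 = 4.4000
My = (15.6 + 31.4)/2 = 47.0/2 = 23.5000

(4.4000, 23.5000)


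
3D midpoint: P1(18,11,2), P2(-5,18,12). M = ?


Mx = (18- 5)/2 = 6.5000
My = (11+18)/2 = 14.5000
Mz = (2+12)/2 = 7.0000

M = (6.5000, 14.5000, 7.0000)


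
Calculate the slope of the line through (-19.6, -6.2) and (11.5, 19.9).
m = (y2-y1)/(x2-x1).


dy = 19.9 + 6.2 = 26.1
dx = 11.5 + 19.6 = 31.1
m = 26.1/31.1 = 0.8392

m = 0.8392


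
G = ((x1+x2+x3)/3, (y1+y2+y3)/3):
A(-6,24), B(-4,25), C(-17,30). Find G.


Gx = (-6- 4- 17)/3 = -27/3 = -9.0000
Gy = (24+25+30)/3 = 79/3 = 26.3333

G = (-9.0000, 26.3333)


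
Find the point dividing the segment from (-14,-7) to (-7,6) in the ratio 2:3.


Px = (2*(-7) + 3*(-14))/5 = -56/5 = -11.2000
Py = (2*6 + 3*(-7))/5 = -9/5 = -1.8000

P = (-11.2000, -1.8000)


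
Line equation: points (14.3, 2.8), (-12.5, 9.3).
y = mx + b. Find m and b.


m = (6.5)/(-26.8) = -0.2425
b = y1 - m*x1 = 2.8 - (6.5*14.3)/(-26.8) = 2.8 + 3.4683 = 6.2683

y = -0.2425x + 6.2683


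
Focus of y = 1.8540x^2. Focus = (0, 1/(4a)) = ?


a = 1.8540
4a = 7.4160
focus = (0, 1/7.4160) = (0, 0.1348)

Focus = (0, 0.1348)


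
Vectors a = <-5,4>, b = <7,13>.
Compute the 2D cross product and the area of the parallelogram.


cross = -5*13 - 4*7 = -65 - 28 = -93
Parallelogram area = |-93| = 93

cross = -93, parallelogram area = 93


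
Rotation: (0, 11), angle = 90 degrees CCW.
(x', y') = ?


cos(90) = 0, sin(90) = 1
x' = 0*0 - 11*1 = -11
y' = 0*1 + 11*0 = 0

(-11, 0)


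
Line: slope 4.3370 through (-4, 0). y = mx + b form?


y - 0 = 4.3370(x + 4)
y = 4.3370x + 0 - 4.3370*(-4)
y = 4.3370x + 17.3480

y = 4.3370x + 17.3480


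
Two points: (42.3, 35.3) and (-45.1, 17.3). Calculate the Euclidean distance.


dx = -45.1 - 42.3 = -87.4
dy = 17.3 - 35.3 = -18
d = sqrt(7638.76 + 324) = sqrt(7962.76) = 89.2343

89.2343


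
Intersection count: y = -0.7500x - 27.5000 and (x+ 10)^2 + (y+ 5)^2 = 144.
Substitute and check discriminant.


Substitute y = -0.7500x - 27.5000: (x+ 10)^2 + (-0.7500x- 27.5000+ 5)^2 = 144
Expand to Ax^2 + Bx + C = 0, where b-k = -22.5
A = 1+m^2 = 1.5625
B = 2(m(b-k) - h) = 2(-0.7500*(-22.5) + 10) = 53.75
C = h^2 + (b-k)^2 - r^2 = 100 + 506.25 - 144 = 462.25
disc = B^2-4AC = 2889.0625 - 2889.0625 = 0
disc = 0

1 intersection point (tangent)


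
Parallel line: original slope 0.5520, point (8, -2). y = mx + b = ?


Parallel lines have equal slopes.
m2 = 0.5520
b2 = -2 - 0.5520*8 = -6.4160

y = 0.5520x - 6.4160


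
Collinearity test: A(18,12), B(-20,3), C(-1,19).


18*(3-19) - 20*(19-12) - 1*(12-3)
= -288 - 140 - 9 = -437

No, not collinear (determinant = -437)


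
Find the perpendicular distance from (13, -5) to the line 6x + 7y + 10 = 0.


|6*13 + 7*(-5) + 10| = |53| = 53
sqrt(36 + 49) = sqrt(85) = 9.2195
d = 53/sqrt(85) = 5.7487

5.7487


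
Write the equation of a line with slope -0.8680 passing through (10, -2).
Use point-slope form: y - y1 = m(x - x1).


y + 2 = -0.8680(x - 10)
y = -0.8680x - 2 + 0.8680*10
y = -0.8680x + 6.6800

y = -0.8680x + 6.6800


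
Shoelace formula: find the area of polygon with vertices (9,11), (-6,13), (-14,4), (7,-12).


sum(xi*y_{i+1}) = 9*13 - 6*4 - 14*(-12) + 7*11 = 338
sum(yi*x_{i+1}) = 11*(-6) + 13*(-14) + 4*7 - 12*9 = -328
Area = |338 + 328|/2 = 666/2 = 333.0000

333.0000 sq units


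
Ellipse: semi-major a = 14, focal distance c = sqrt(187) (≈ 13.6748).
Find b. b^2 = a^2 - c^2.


b^2 = 14^2 - (sqrt(187))^2 = 196 - 187 = 9
b = sqrt(9) = 3

b = 3


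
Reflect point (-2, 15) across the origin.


Reflection rule for origin: (-x, -y)
(-2, 15) -> (2, -15)

(2, -15)


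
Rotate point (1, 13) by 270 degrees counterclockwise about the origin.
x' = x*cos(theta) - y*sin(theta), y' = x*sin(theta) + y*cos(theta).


cos(270) = 0, sin(270) = -1
x' = 1*0 - 13*(-1) = 13
y' = 1*(-1) + 13*0 = -1

(13, -1)


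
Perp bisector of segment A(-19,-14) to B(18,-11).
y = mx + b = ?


Midpoint = (-0.5, -12.5)
Slope of AB = dy/dx = 3/37 = 0.0811
Perp slope = -dx/dy = -37/3 = -12.3333
b = My - (perp slope)*Mx = -12.5 + (37*(-0.5))/3 = -12.5 - 6.1667 = -18.6667

y = -12.3333x - 18.6667


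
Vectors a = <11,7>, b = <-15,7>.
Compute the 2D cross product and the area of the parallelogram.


cross = 11*7 - 7*(-15) = 77 + 105 = 182
Parallelogram area = |182| = 182

cross = 182, parallelogram area = 182


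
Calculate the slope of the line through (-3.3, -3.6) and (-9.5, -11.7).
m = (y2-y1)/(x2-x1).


dy = -11.7 + 3.6 = -8.1
dx = -9.5 + 3.3 = -6.2
m = -8.1/(-6.2) = 1.3065

m = 1.3065


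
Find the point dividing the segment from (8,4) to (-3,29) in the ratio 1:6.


Px = (1*(-3) + 6*8)/7 = 45/7 = 6.4286
Py = (1*29 + 6*4)/7 = 53/7 = 7.5714

P = (6.4286, 7.5714)


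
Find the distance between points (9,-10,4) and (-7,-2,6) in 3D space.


dx=-16, dy=8, dz=2
d = sqrt(256+64+4) = sqrt(324) = 18.0000

18.0000


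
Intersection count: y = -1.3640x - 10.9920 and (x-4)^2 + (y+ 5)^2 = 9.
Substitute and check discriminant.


Substitute y = -1.3640x - 10.9920: (x-4)^2 + (-1.3640x- 10.9920+ 5)^2 = 9
Expand to Ax^2 + Bx + C = 0, where b-k = -5.992
A = 1+m^2 = 2.860496
B = 2(m(b-k) - h) = 2(-1.3640*(-5.992) - 4) = 8.346176
C = h^2 + (b-k)^2 - r^2 = 16 + 35.904064 - 9 = 42.904064
disc = B^2-4AC = 69.6587 - 490.9076 = -421.2489
disc < 0

0 intersection points


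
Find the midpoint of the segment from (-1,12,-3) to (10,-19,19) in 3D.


Mx = (-1+10)/2 = 4.5000
My = (12- 19)/2 = -3.5000
Mz = (-3+19)/2 = 8.0000

M = (4.5000, -3.5000, 8.0000)


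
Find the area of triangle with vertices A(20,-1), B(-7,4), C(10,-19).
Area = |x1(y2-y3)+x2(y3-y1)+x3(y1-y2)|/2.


20*(4+ 19) = 460
-7*(-19+ 1) = 126
10*(-1-4) = -50
sum = 536
Area = |536|/2 = 268.0000

268.0000 sq units


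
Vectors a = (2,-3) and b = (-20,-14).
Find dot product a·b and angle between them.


a·b = 2*(-20) - 3*(-14) = -40 + 42 = 2
|a| = sqrt(4+9) = 3.6056
|b| = sqrt(400+196) = 24.4131
cos(theta) = 2/(sqrt(13)*sqrt(596)) = 2/sqrt(7748) = 0.022721
theta = arccos(2/sqrt(7748)) = 88.6980 degrees

a·b = 2, theta = 88.6980 deg


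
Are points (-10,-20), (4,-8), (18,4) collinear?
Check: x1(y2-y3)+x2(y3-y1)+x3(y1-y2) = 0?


-10*(-8-4) + 4*(4+ 20) + 18*(-20+ 8)
= 120 + 96 - 216 = 0

Yes, collinear (determinant = 0)


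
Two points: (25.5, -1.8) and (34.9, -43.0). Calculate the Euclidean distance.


dx = 34.9 - 25.5 = 9.4
dy = -43.0 + 1.8 = -41.2
d = sqrt(88.36 + 1697.44) = sqrt(1785.8) = 42.2587

42.2587


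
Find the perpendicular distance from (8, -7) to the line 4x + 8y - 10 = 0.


|4*8 + 8*(-7) - 10| = |-34| = 34
sqrt(16 + 64) = sqrt(80) = 8.9443
d = 34/sqrt(80) = 3.8013

3.8013


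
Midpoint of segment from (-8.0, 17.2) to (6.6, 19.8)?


Mx = (-8.0 + 6.6)/2 = -1.4/2 = -0.7000
My = (17.2 + 19.8)/2 = 37.0/2 = 18.5000

(-0.7000, 18.5000)


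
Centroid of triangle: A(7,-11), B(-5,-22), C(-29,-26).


Gx = (7- 5- 29)/3 = -27/3 = -9.0000
Gy = (-11- 22- 26)/3 = -59/3 = -19.6667

G = (-9.0000, -19.6667)


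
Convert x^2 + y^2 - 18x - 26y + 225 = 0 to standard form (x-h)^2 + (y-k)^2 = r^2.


h = -D/2 = 18/2 = 9
k = -E/2 = 26/2 = 13
r^2 = h^2 + k^2 - F = 81 + 169 - 225 = 25
r = 5

Center (9, 13), radius = 5


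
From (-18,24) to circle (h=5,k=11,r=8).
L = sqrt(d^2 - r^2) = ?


d = sqrt((-18-5)^2 + (24-11)^2) = sqrt(529+169) = 26.4197
L = sqrt(698.0000 - 64) = sqrt(634.0000) = 25.1794

25.1794


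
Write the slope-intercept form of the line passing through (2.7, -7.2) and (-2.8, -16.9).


m = (-9.7)/(-5.5) = 1.7636
b = y1 - m*x1 = -7.2 - (-9.7*2.7)/(-5.5) = -7.2 - 4.7618 = -11.9618

y = 1.7636x - 11.9618


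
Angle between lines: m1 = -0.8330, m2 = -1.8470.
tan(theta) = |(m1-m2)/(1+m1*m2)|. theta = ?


m1-m2 = 1.014
1+m1*m2 = 2.538551
tan(theta) = |1.014/2.538551| = 0.399440
theta = arctan(|1.014/2.538551|) = 21.7738 degrees (acute angle)

21.7738 degrees


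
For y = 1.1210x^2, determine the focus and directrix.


a = 1.1210
1/(4a) = 0.2230
Focus = (0, 0.2230)
Directrix: y = -0.2230

Focus = (0, 0.2230), Directrix: y = -0.2230


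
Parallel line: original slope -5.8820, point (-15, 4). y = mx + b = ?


Parallel lines have equal slopes.
m2 = -5.8820
b2 = 4 + 5.8820*(-15) = -84.2300

y = -5.8820x - 84.2300


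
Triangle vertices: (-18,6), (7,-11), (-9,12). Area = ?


-18*(-11-12) = 414
7*(12-6) = 42
-9*(6+ 11) = -153
sum = 303
Area = |303|/2 = 151.5000

151.5000 sq units


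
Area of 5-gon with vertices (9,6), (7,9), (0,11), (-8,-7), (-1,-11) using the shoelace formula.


sum(xi*y_{i+1}) = 9*9 + 7*11 + 0*(-7) - 8*(-11) - 1*6 = 240
sum(yi*x_{i+1}) = 6*7 + 9*0 + 11*(-8) - 7*(-1) - 11*9 = -138
Area = |240 + 138|/2 = 378/2 = 189.0000

189.0000 sq units


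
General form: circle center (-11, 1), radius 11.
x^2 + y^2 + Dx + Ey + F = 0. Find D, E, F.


(x+ 11)^2 + (y-1)^2 = 11^2
D = -2h = 22, E = -2k = -2
F = h^2+k^2-r^2 = 121+1-121 = 1

D = 22, E = -2, F = 1


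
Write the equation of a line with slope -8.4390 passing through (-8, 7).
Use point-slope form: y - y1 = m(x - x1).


y - 7 = -8.4390(x + 8)
y = -8.4390x + 7 + 8.4390*(-8)
y = -8.4390x - 60.5120

y = -8.4390x - 60.5120


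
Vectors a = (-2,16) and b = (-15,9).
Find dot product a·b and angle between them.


a·b = -2*(-15) + 16*9 = 30 + 144 = 174
|a| = sqrt(4+256) = 16.1245
|b| = sqrt(225+81) = 17.4929
cos(theta) = 174/(sqrt(260)*sqrt(306)) = 174/sqrt(79560) = 0.616882
theta = arccos(174/sqrt(79560)) = 51.9112 degrees

a·b = 174, theta = 51.9112 deg


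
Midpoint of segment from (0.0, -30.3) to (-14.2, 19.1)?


Mx = (0.0 - 14.2)/2 = -14.2/2 = -7.1000
My = (-30.3 + 19.1)/2 = -11.2/2 = -5.6000

(-7.1000, -5.6000)


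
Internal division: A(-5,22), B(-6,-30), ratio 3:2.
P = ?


Px = (3*(-6) + 2*(-5))/5 = -28/5 = -5.6000
Py = (3*(-30) + 2*22)/5 = -46/5 = -9.2000

P = (-5.6000, -9.2000)


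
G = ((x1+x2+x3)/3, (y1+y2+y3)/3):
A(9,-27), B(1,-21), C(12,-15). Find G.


Gx = (9+1+12)/3 = 22/3 = 7.3333
Gy = (-27- 21- 15)/3 = -63/3 = -21.0000

G = (7.3333, -21.0000)


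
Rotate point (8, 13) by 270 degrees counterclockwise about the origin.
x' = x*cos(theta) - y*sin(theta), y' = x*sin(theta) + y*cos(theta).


cos(270) = 0, sin(270) = -1
x' = 8*0 - 13*(-1) = 13
y' = 8*(-1) + 13*0 = -8

(13, -8)


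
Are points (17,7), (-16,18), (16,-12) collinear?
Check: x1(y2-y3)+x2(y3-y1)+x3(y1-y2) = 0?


17*(18+ 12) - 16*(-12-7) + 16*(7-18)
= 510 + 304 - 176 = 638

No, not collinear (determinant = 638)


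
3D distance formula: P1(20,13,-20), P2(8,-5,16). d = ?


dx=-12, dy=-18, dz=36
d = sqrt(144+324+1296) = sqrt(1764) = 42.0000

42.0000


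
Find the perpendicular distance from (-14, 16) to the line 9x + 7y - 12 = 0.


|9*(-14) + 7*16 - 12| = |-26| = 26
sqrt(81 + 49) = sqrt(130) = 11.4018
d = 26/sqrt(130) = 2.2804

2.2804


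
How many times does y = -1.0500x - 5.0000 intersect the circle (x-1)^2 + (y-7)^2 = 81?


Substitute y = -1.0500x - 5.0000: (x-1)^2 + (-1.0500x- 5.0000-7)^2 = 81
Expand to Ax^2 + Bx + C = 0, where b-k = -12
A = 1+m^2 = 2.1025
B = 2(m(b-k) - h) = 2(-1.0500*(-12) - 1) = 23.2
C = h^2 + (b-k)^2 - r^2 = 1 + 144 - 81 = 64
disc = B^2-4AC = 538.2400 - 538.2400 = 0
disc = 0

1 intersection point (tangent)


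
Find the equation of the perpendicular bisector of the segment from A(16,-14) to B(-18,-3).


Midpoint = (-1, -8.5)
Slope of AB = dy/dx = 11/(-34) = -0.3235
Perp slope = -dx/dy = 34/11 = 3.0909
b = My - (perp slope)*Mx = -8.5 + (-34*(-1))/11 = -8.5 + 3.0909 = -5.4091

y = 3.0909x - 5.4091


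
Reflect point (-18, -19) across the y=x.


Reflection rule for y=x: (y, x)
(-18, -19) -> (-19, -18)

(-19, -18)


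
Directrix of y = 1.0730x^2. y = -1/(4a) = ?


a = 1.0730
1/(4a) = 0.2330
directrix: y = -0.2330 = -0.2330

y = -0.2330


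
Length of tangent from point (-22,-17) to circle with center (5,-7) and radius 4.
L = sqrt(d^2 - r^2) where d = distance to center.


d = sqrt((-22-5)^2 + (-17+ 7)^2) = sqrt(729+100) = 28.7924
L = sqrt(829.0000 - 16) = sqrt(813.0000) = 28.5132

28.5132


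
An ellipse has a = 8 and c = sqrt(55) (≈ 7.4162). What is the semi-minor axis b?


b^2 = 8^2 - (sqrt(55))^2 = 64 - 55 = 9
b = sqrt(9) = 3

b = 3


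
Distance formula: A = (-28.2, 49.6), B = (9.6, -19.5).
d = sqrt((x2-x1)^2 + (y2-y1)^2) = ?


dx = 9.6 + 28.2 = 37.8
dy = -19.5 - 49.6 = -69.1
d = sqrt(1428.84 + 4774.81) = sqrt(6203.65) = 78.7633

78.7633


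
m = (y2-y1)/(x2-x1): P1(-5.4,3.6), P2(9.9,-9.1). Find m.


dy = -9.1 - 3.6 = -12.7
dx = 9.9 + 5.4 = 15.3
m = -12.7/15.3 = -0.8301

m = -0.8301


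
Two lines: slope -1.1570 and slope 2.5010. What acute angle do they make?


m1-m2 = -3.658
1+m1*m2 = -1.893657
tan(theta) = |-3.658/(-1.893657)| = 1.931712
theta = arctan(|-3.658/(-1.893657)|) = 62.6305 degrees (acute angle)

62.6305 degrees


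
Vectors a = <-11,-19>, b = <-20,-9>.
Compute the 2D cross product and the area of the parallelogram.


cross = -11*(-9) + 19*(-20) = 99 - 380 = -281
Parallelogram area = |-281| = 281

cross = -281, parallelogram area = 281


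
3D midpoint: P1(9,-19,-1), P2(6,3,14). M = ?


Mx = (9+6)/2 = 7.5000
My = (-19+3)/2 = -8.0000
Mz = (-1+14)/2 = 6.5000

M = (7.5000, -8.0000, 6.5000)


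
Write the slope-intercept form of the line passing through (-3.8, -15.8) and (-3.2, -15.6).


m = (0.2)/(0.6) = 0.3333
b = y1 - m*x1 = -15.8 - (0.2*(-3.8))/(0.6) = -15.8 + 1.2667 = -14.5333

y = 0.3333x - 14.5333


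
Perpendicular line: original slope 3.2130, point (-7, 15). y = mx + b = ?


Perpendicular slope = -1/m1 = -1/3.2130 = -0.3112
b2 = y0 - m2*x0 = 15 - 7/3.2130 = 15 - 2.1786 = 12.8214

y = -0.3112x + 12.8214


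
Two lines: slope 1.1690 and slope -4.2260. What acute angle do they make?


m1-m2 = 5.395
1+m1*m2 = -3.940194
tan(theta) = |5.395/(-3.940194)| = 1.369222
theta = arctan(|5.395/(-3.940194)|) = 53.8578 degrees (acute angle)

53.8578 degrees


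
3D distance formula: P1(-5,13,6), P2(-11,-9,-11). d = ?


dx=-6, dy=-22, dz=-17
d = sqrt(36+484+289) = sqrt(809) = 28.4429

28.4429


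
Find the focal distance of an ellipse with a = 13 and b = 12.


c^2 = 13^2 - 12^2 = 169 - 144 = 25
c = sqrt(25) = 5.0000

c = 5.0000


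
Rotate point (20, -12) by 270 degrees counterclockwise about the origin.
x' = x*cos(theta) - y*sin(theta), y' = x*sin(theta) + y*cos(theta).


cos(270) = 0, sin(270) = -1
x' = 20*0 + 12*(-1) = -12
y' = 20*(-1) - 12*0 = -20

(-12, -20)


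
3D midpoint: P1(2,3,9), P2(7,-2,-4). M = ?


Mx = (2+7)/2 = 4.5000
My = (3- 2)/2 = 0.5000
Mz = (9- 4)/2 = 2.5000

M = (4.5000, 0.5000, 2.5000)


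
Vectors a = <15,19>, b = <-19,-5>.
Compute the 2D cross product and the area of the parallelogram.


cross = 15*(-5) - 19*(-19) = -75 + 361 = 286
Parallelogram area = |286| = 286

cross = 286, parallelogram area = 286


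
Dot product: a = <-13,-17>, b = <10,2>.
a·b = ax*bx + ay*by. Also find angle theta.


a·b = -13*10 - 17*2 = -130 - 34 = -164
|a| = sqrt(169+289) = 21.4009
|b| = sqrt(100+4) = 10.1980
cos(theta) = -164/(sqrt(458)*sqrt(104)) = -164/sqrt(47632) = -0.751440
theta = arccos(-164/sqrt(47632)) = 138.7153 degrees

a·b = -164, theta = 138.7153 deg


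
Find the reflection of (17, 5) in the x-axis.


Reflection rule for x-axis: (x, -y)
(17, 5) -> (17, -5)

(17, -5)


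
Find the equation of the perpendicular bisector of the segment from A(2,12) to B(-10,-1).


Midpoint = (-4, 5.5)
Slope of AB = dy/dx = -13/(-12) = 1.0833
Perp slope = -dx/dy = -12/13 = -0.9231
b = My - (perp slope)*Mx = 5.5 + (-12*(-4))/(-13) = 5.5 - 3.6923 = 1.8077

y = -0.9231x + 1.8077


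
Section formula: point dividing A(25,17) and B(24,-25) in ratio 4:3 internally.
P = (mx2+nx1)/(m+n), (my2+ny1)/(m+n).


Px = (4*24 + 3*25)/7 = 171/7 = 24.4286
Py = (4*(-25) + 3*17)/7 = -49/7 = -7.0000

P = (24.4286, -7.0000)


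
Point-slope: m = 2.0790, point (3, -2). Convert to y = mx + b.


y + 2 = 2.0790(x - 3)
y = 2.0790x - 2 - 2.0790*3
y = 2.0790x - 8.2370

y = 2.0790x - 8.2370


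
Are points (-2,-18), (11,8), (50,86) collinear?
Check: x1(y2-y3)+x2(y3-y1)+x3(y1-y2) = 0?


-2*(8-86) + 11*(86+ 18) + 50*(-18-8)
= 156 + 1144 - 1300 = 0

Yes, collinear (determinant = 0)


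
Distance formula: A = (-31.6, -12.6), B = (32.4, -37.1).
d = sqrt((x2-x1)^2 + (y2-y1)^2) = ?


dx = 32.4 + 31.6 = 64.0
dy = -37.1 + 12.6 = -24.5
d = sqrt(4096.0 + 600.25) = sqrt(4696.25) = 68.5292

68.5292


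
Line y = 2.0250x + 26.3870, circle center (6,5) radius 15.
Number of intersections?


Substitute y = 2.0250x + 26.3870: (x-6)^2 + (2.0250x+26.3870-5)^2 = 225
Expand to Ax^2 + Bx + C = 0, where b-k = 21.387
A = 1+m^2 = 5.100625
B = 2(m(b-k) - h) = 2(2.0250*21.387 - 6) = 74.61735
C = h^2 + (b-k)^2 - r^2 = 36 + 457.403769 - 225 = 268.403769
disc = B^2-4AC = 5567.7489 - 5476.1079 = 91.6410
disc > 0

2 intersection points


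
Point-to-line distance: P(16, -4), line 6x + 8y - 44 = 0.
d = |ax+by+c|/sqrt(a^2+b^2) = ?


|6*16 + 8*(-4) - 44| = |20| = 20
sqrt(36 + 64) = sqrt(100) = 10.0000
d = 20/sqrt(100) = 2.0000

2.0000


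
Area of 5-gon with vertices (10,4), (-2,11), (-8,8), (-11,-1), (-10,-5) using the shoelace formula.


sum(xi*y_{i+1}) = 10*11 - 2*8 - 8*(-1) - 11*(-5) - 10*4 = 117
sum(yi*x_{i+1}) = 4*(-2) + 11*(-8) + 8*(-11) - 1*(-10) - 5*10 = -224
Area = |117 + 224|/2 = 341/2 = 170.5000

170.5000 sq units


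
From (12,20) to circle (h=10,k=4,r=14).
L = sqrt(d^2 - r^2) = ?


d = sqrt((12-10)^2 + (20-4)^2) = sqrt(4+256) = 16.1245
L = sqrt(260.0000 - 196) = sqrt(64.0000) = 8.0000

8.0000


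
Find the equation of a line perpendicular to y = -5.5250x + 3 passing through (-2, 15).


Perpendicular slope = -1/m1 = -1/(-5.5250) = 0.1810
b2 = y0 - m2*x0 = 15 - 2/(-5.5250) = 15 + 0.3620 = 15.3620

y = 0.1810x + 15.3620


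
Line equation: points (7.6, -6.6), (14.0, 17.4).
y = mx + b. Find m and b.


m = (24.0)/(6.4) = 3.7500
b = y1 - m*x1 = -6.6 - (24.0*7.6)/(6.4) = -6.6 - 28.5000 = -35.1000

y = 3.7500x - 35.1000


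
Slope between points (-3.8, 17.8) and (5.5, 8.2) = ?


dy = 8.2 - 17.8 = -9.6
dx = 5.5 + 3.8 = 9.3
m = -9.6/9.3 = -1.0323

m = -1.0323


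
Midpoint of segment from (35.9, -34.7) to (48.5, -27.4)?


Mx = (35.9 + 48.5)/2 = 84.4/2 = 42.2000
My = (-34.7 - 27.4)/2 = -62.1/2 = -31.0500

(42.2000, -31.0500)


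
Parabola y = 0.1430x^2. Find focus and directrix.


a = 0.1430
1/(4a) = 1.7483
Focus = (0, 1.7483)
Directrix: y = -1.7483

Focus = (0, 1.7483), Directrix: y = -1.7483


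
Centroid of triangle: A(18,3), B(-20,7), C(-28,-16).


Gx = (18- 20- 28)/3 = -30/3 = -10.0000
Gy = (3+7- 16)/3 = -6/3 = -2.0000

G = (-10.0000, -2.0000)


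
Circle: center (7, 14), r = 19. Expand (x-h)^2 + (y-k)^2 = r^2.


(x-7)^2 + (y-14)^2 = 19^2
D = -2h = -14, E = -2k = -28
F = h^2+k^2-r^2 = 49+196-361 = -116

x^2 + y^2 - 14x - 28y - 116 = 0


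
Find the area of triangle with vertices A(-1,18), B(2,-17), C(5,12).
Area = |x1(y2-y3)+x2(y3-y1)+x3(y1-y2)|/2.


-1*(-17-12) = 29
2*(12-18) = -12
5*(18+ 17) = 175
sum = 192
Area = |192|/2 = 96.0000

96.0000 sq units


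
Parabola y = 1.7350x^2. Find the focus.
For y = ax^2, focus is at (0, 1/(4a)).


a = 1.7350
4a = 6.9400
focus = (0, 1/6.9400) = (0, 0.1441)

Focus = (0, 0.1441)


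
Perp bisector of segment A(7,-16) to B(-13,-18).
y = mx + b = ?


Midpoint = (-3, -17)
Slope of AB = dy/dx = -2/(-20) = 0.1000
Perp slope = -dx/dy = -20/2 = -10.0000
b = My - (perp slope)*Mx = -17 + (-20*(-3))/(-2) = -17 - 30.0000 = -47.0000

y = -10.0000x - 47.0000


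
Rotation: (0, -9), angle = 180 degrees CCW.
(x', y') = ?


cos(180) = -1, sin(180) = 0
x' = 0*(-1) + 9*0 = 0
y' = 0*0 - 9*(-1) = 9

(0, 9)


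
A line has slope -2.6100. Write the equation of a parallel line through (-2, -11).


Parallel lines have equal slopes.
m2 = -2.6100
b2 = -11 + 2.6100*(-2) = -16.2200

y = -2.6100x - 16.2200


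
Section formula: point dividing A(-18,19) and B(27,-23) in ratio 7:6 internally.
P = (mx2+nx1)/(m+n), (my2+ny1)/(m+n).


Px = (7*27 + 6*(-18))/13 = 81/13 = 6.2308
Py = (7*(-23) + 6*19)/13 = -47/13 = -3.6154

P = (6.2308, -3.6154)


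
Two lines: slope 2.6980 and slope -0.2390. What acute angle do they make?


m1-m2 = 2.937
1+m1*m2 = 0.355178
tan(theta) = |2.937/0.355178| = 8.269093
theta = arctan(|2.937/0.355178|) = 83.1046 degrees (acute angle)

83.1046 degrees


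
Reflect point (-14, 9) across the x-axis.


Reflection rule for x-axis: (x, -y)
(-14, 9) -> (-14, -9)

(-14, -9)


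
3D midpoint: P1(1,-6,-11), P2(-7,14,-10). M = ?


Mx = (1- 7)/2 = -3.0000
My = (-6+14)/2 = 4.0000
Mz = (-11- 10)/2 = -10.5000

M = (-3.0000, 4.0000, -10.5000)


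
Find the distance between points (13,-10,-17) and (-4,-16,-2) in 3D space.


dx=-17, dy=-6, dz=15
d = sqrt(289+36+225) = sqrt(550) = 23.4521

23.4521


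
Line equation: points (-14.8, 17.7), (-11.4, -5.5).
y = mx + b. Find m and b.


m = (-23.2)/(3.4) = -6.8235
b = y1 - m*x1 = 17.7 - (-23.2*(-14.8))/(3.4) = 17.7 - 100.9882 = -83.2882

y = -6.8235x - 83.2882


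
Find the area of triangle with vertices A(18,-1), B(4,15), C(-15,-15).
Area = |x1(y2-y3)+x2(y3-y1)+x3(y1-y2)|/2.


18*(15+ 15) = 540
4*(-15+ 1) = -56
-15*(-1-15) = 240
sum = 724
Area = |724|/2 = 362.0000

362.0000 sq units


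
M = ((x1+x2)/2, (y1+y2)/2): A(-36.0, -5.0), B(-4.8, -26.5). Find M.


Mx = (-36.0 - 4.8)/2 = -40.8/2 = -20.4000
My = (-5.0 - 26.5)/2 = -31.5/2 = -15.7500

(-20.4000, -15.7500)


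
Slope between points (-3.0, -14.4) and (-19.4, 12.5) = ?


dy = 12.5 + 14.4 = 26.9
dx = -19.4 + 3.0 = -16.4
m = 26.9/(-16.4) = -1.6402

m = -1.6402


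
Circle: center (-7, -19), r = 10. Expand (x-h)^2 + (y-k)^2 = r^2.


(x+ 7)^2 + (y+ 19)^2 = 10^2
D = -2h = 14, E = -2k = 38
F = h^2+k^2-r^2 = 49+361-100 = 310

x^2 + y^2 + 14x + 38y + 310 = 0


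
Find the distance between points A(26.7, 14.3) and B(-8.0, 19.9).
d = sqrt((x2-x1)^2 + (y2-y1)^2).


dx = -8.0 - 26.7 = -34.7
dy = 19.9 - 14.3 = 5.6
d = sqrt(1204.09 + 31.36) = sqrt(1235.45) = 35.1490

35.1490


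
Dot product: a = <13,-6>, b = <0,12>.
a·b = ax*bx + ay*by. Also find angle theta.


a·b = 13*0 - 6*12 = 0 - 72 = -72
|a| = sqrt(169+36) = 14.3178
|b| = sqrt(0+144) = 12.0000
cos(theta) = -72/(sqrt(205)*sqrt(144)) = -72/sqrt(29520) = -0.419058
theta = arccos(-72/sqrt(29520)) = 114.7751 degrees

a·b = -72, theta = 114.7751 deg


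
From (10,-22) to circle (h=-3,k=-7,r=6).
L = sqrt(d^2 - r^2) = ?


d = sqrt((10+ 3)^2 + (-22+ 7)^2) = sqrt(169+225) = 19.8494
L = sqrt(394.0000 - 36) = sqrt(358.0000) = 18.9209

18.9209


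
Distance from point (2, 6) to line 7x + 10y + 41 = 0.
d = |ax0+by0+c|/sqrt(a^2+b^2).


|7*2 + 10*6 + 41| = |115| = 115
sqrt(49 + 100) = sqrt(149) = 12.2066
d = 115/sqrt(149) = 9.4212

9.4212


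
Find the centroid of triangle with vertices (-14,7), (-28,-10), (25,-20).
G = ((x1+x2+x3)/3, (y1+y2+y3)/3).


Gx = (-14- 28+25)/3 = -17/3 = -5.6667
Gy = (7- 10- 20)/3 = -23/3 = -7.6667

G = (-5.6667, -7.6667)


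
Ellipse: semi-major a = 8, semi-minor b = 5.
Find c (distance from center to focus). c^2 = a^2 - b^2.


c^2 = 8^2 - 5^2 = 64 - 25 = 39
c = sqrt(39) = 6.2450

c = 6.2450


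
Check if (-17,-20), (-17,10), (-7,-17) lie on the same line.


-17*(10+ 17) - 17*(-17+ 20) - 7*(-20-10)
= -459 - 51 + 210 = -300

No, not collinear (determinant = -300)


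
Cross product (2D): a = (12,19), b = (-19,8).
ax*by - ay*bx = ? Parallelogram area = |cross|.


cross = 12*8 - 19*(-19) = 96 + 361 = 457
Parallelogram area = |457| = 457

cross = 457, parallelogram area = 457


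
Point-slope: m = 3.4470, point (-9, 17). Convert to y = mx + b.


y - 17 = 3.4470(x + 9)
y = 3.4470x + 17 - 3.4470*(-9)
y = 3.4470x + 48.0230

y = 3.4470x + 48.0230


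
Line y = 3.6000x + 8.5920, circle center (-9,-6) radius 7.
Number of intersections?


Substitute y = 3.6000x + 8.5920: (x+ 9)^2 + (3.6000x+8.5920+ 6)^2 = 49
Expand to Ax^2 + Bx + C = 0, where b-k = 14.592
A = 1+m^2 = 13.96
B = 2(m(b-k) - h) = 2(3.6000*14.592 + 9) = 123.0624
C = h^2 + (b-k)^2 - r^2 = 81 + 212.926464 - 49 = 244.926464
disc = B^2-4AC = 15144.3543 - 13676.6937 = 1467.6606
disc > 0

2 intersection points


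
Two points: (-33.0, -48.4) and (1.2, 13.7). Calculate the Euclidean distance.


dx = 1.2 + 33.0 = 34.2
dy = 13.7 + 48.4 = 62.1
d = sqrt(1169.64 + 3856.41) = sqrt(5026.05) = 70.8946

70.8946


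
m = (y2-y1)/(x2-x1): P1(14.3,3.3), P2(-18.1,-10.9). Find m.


dy = -10.9 - 3.3 = -14.2
dx = -18.1 - 14.3 = -32.4
m = -14.2/(-32.4) = 0.4383

m = 0.4383


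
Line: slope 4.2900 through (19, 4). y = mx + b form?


y - 4 = 4.2900(x - 19)
y = 4.2900x + 4 - 4.2900*19
y = 4.2900x - 77.5100

y = 4.2900x - 77.5100


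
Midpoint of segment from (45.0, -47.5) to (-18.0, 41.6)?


Mx = (45.0 - 18.0)/2 = 27.0/2 = 13.5000
My = (-47.5 + 41.6)/2 = -5.9/2 = -2.9500

(13.5000, -2.9500)


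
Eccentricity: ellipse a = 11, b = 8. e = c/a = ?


c = sqrt(121-64) = sqrt(57) = 7.5498
e = c/a = sqrt(57)/11 = 0.6863

e = 0.6863


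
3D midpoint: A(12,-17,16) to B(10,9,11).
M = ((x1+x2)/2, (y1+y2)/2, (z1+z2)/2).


Mx = (12+10)/2 = 11.0000
My = (-17+9)/2 = -4.0000
Mz = (16+11)/2 = 13.5000

M = (11.0000, -4.0000, 13.5000)


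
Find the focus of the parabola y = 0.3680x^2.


a = 0.3680
4a = 1.4720
focus = (0, 1/1.4720) = (0, 0.6793)

Focus = (0, 0.6793)


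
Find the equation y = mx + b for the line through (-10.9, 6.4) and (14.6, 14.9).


m = (8.5)/(25.5) = 0.3333
b = y1 - m*x1 = 6.4 - (8.5*(-10.9))/(25.5) = 6.4 + 3.6333 = 10.0333

y = 0.3333x + 10.0333


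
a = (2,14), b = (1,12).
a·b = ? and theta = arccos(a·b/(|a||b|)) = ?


a·b = 2*1 + 14*12 = 2 + 168 = 170
|a| = sqrt(4+196) = 14.1421
|b| = sqrt(1+144) = 12.0416
cos(theta) = 170/(sqrt(200)*sqrt(145)) = 170/sqrt(29000) = 0.998274
theta = arccos(170/sqrt(29000)) = 3.3665 degrees

a·b = 170, theta = 3.3665 deg


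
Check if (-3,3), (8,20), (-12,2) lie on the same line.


-3*(20-2) + 8*(2-3) - 12*(3-20)
= -54 - 8 + 204 = 142

No, not collinear (determinant = 142)


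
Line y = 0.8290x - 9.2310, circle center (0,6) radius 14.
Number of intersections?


Substitute y = 0.8290x - 9.2310: (x-0)^2 + (0.8290x- 9.2310-6)^2 = 196
Expand to Ax^2 + Bx + C = 0, where b-k = -15.231
A = 1+m^2 = 1.687241
B = 2(m(b-k) - h) = 2(0.8290*(-15.231) - 0) = -25.252998
C = h^2 + (b-k)^2 - r^2 = 0 + 231.983361 - 196 = 35.983361
disc = B^2-4AC = 637.7139 - 242.8504 = 394.8635
disc > 0

2 intersection points


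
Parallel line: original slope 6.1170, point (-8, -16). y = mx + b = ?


Parallel lines have equal slopes.
m2 = 6.1170
b2 = -16 - 6.1170*(-8) = 32.9360

y = 6.1170x + 32.9360


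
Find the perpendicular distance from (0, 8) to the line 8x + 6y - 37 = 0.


|8*0 + 6*8 - 37| = |11| = 11
sqrt(64 + 36) = sqrt(100) = 10.0000
d = 11/sqrt(100) = 1.1000

1.1000


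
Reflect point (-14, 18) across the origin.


Reflection rule for origin: (-x, -y)
(-14, 18) -> (14, -18)

(14, -18)


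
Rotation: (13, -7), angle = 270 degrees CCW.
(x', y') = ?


cos(270) = 0, sin(270) = -1
x' = 13*0 + 7*(-1) = -7
y' = 13*(-1) - 7*0 = -13

(-7, -13)


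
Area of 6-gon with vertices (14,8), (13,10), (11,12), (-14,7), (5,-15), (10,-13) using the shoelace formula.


sum(xi*y_{i+1}) = 14*10 + 13*12 + 11*7 - 14*(-15) + 5*(-13) + 10*8 = 598
sum(yi*x_{i+1}) = 8*13 + 10*11 + 12*(-14) + 7*5 - 15*10 - 13*14 = -251
Area = |598 + 251|/2 = 849/2 = 424.5000

424.5000 sq units


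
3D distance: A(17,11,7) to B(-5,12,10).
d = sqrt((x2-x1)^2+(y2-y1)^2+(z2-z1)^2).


dx=-22, dy=1, dz=3
d = sqrt(484+1+9) = sqrt(494) = 22.2261

22.2261


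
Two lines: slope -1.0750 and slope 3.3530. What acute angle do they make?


m1-m2 = -4.428
1+m1*m2 = -2.604475
tan(theta) = |-4.428/(-2.604475)| = 1.700151
theta = arctan(|-4.428/(-2.604475)|) = 59.5367 degrees (acute angle)

59.5367 degrees


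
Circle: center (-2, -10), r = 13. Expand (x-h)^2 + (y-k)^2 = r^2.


(x+ 2)^2 + (y+ 10)^2 = 13^2
D = -2h = 4, E = -2k = 20
F = h^2+k^2-r^2 = 4+100-169 = -65

x^2 + y^2 + 4x + 20y - 65 = 0


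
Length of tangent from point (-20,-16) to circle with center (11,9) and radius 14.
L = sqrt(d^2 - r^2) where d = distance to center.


d = sqrt((-20-11)^2 + (-16-9)^2) = sqrt(961+625) = 39.8246
L = sqrt(1586.0000 - 196) = sqrt(1390.0000) = 37.2827

37.2827


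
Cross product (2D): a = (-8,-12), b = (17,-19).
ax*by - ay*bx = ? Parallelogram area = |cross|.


cross = -8*(-19) + 12*17 = 152 + 204 = 356
Parallelogram area = |356| = 356

cross = 356, parallelogram area = 356
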